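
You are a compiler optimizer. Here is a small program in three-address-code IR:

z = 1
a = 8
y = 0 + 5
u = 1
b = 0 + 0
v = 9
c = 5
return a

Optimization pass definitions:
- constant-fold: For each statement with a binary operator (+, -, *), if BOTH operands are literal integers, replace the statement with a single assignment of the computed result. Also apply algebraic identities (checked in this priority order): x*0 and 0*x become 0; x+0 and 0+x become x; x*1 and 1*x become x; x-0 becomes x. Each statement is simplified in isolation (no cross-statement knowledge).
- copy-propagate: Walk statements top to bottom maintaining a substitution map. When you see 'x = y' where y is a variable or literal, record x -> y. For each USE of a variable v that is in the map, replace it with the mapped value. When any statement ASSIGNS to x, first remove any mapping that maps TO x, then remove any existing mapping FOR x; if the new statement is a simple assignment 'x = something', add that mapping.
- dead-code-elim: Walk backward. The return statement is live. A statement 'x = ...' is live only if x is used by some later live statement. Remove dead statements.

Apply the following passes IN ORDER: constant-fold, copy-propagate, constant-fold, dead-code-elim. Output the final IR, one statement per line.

Answer: return 8

Derivation:
Initial IR:
  z = 1
  a = 8
  y = 0 + 5
  u = 1
  b = 0 + 0
  v = 9
  c = 5
  return a
After constant-fold (8 stmts):
  z = 1
  a = 8
  y = 5
  u = 1
  b = 0
  v = 9
  c = 5
  return a
After copy-propagate (8 stmts):
  z = 1
  a = 8
  y = 5
  u = 1
  b = 0
  v = 9
  c = 5
  return 8
After constant-fold (8 stmts):
  z = 1
  a = 8
  y = 5
  u = 1
  b = 0
  v = 9
  c = 5
  return 8
After dead-code-elim (1 stmts):
  return 8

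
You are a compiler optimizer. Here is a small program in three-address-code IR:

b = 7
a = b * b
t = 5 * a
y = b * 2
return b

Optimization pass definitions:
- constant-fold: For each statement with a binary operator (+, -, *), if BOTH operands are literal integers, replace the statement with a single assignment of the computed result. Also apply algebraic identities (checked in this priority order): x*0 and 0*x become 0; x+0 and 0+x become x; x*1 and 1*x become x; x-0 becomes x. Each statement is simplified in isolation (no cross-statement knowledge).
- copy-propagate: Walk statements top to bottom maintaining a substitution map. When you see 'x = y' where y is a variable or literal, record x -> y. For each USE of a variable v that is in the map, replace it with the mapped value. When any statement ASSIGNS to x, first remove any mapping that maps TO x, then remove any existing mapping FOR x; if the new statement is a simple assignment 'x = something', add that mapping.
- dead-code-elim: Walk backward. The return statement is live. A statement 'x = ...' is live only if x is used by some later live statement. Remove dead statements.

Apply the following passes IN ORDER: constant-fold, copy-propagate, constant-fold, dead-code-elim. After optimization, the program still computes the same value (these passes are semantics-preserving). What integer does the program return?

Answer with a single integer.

Initial IR:
  b = 7
  a = b * b
  t = 5 * a
  y = b * 2
  return b
After constant-fold (5 stmts):
  b = 7
  a = b * b
  t = 5 * a
  y = b * 2
  return b
After copy-propagate (5 stmts):
  b = 7
  a = 7 * 7
  t = 5 * a
  y = 7 * 2
  return 7
After constant-fold (5 stmts):
  b = 7
  a = 49
  t = 5 * a
  y = 14
  return 7
After dead-code-elim (1 stmts):
  return 7
Evaluate:
  b = 7  =>  b = 7
  a = b * b  =>  a = 49
  t = 5 * a  =>  t = 245
  y = b * 2  =>  y = 14
  return b = 7

Answer: 7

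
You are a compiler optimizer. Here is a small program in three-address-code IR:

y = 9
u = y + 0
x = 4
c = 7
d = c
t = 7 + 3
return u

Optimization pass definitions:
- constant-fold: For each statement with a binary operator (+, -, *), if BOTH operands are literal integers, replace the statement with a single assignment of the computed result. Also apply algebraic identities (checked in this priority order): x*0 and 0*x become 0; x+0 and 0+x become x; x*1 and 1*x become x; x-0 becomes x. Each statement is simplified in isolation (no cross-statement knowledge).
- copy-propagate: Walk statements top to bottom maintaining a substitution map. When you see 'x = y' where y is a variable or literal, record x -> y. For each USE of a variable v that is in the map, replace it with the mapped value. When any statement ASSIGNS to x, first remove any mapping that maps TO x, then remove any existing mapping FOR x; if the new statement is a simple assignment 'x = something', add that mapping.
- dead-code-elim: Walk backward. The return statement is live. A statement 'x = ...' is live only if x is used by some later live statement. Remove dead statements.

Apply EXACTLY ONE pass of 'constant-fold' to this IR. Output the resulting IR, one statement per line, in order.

Applying constant-fold statement-by-statement:
  [1] y = 9  (unchanged)
  [2] u = y + 0  -> u = y
  [3] x = 4  (unchanged)
  [4] c = 7  (unchanged)
  [5] d = c  (unchanged)
  [6] t = 7 + 3  -> t = 10
  [7] return u  (unchanged)
Result (7 stmts):
  y = 9
  u = y
  x = 4
  c = 7
  d = c
  t = 10
  return u

Answer: y = 9
u = y
x = 4
c = 7
d = c
t = 10
return u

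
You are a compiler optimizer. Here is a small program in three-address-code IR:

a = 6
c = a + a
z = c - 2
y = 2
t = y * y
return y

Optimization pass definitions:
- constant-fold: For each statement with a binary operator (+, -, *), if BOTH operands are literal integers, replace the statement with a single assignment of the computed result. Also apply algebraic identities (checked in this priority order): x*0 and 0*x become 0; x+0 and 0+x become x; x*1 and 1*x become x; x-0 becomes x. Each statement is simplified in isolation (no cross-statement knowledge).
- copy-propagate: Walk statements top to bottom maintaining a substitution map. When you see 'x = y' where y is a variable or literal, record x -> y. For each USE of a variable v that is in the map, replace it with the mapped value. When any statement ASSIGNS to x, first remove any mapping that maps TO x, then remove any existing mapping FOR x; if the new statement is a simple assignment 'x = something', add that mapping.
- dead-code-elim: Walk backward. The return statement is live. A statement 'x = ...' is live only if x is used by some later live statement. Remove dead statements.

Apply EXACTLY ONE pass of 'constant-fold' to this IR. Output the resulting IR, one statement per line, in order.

Answer: a = 6
c = a + a
z = c - 2
y = 2
t = y * y
return y

Derivation:
Applying constant-fold statement-by-statement:
  [1] a = 6  (unchanged)
  [2] c = a + a  (unchanged)
  [3] z = c - 2  (unchanged)
  [4] y = 2  (unchanged)
  [5] t = y * y  (unchanged)
  [6] return y  (unchanged)
Result (6 stmts):
  a = 6
  c = a + a
  z = c - 2
  y = 2
  t = y * y
  return y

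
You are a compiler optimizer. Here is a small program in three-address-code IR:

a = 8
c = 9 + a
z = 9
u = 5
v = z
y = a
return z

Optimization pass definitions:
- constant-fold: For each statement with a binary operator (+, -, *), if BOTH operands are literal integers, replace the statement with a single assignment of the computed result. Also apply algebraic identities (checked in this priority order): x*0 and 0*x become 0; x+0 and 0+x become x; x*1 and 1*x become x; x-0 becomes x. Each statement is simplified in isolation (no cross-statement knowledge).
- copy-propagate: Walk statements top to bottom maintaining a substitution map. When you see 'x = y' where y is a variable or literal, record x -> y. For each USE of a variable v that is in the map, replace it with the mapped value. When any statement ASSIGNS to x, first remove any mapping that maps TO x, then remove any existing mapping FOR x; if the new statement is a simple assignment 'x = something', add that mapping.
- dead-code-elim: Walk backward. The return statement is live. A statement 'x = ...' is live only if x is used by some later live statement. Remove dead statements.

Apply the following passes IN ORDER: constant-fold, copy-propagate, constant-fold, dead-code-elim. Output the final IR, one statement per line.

Answer: return 9

Derivation:
Initial IR:
  a = 8
  c = 9 + a
  z = 9
  u = 5
  v = z
  y = a
  return z
After constant-fold (7 stmts):
  a = 8
  c = 9 + a
  z = 9
  u = 5
  v = z
  y = a
  return z
After copy-propagate (7 stmts):
  a = 8
  c = 9 + 8
  z = 9
  u = 5
  v = 9
  y = 8
  return 9
After constant-fold (7 stmts):
  a = 8
  c = 17
  z = 9
  u = 5
  v = 9
  y = 8
  return 9
After dead-code-elim (1 stmts):
  return 9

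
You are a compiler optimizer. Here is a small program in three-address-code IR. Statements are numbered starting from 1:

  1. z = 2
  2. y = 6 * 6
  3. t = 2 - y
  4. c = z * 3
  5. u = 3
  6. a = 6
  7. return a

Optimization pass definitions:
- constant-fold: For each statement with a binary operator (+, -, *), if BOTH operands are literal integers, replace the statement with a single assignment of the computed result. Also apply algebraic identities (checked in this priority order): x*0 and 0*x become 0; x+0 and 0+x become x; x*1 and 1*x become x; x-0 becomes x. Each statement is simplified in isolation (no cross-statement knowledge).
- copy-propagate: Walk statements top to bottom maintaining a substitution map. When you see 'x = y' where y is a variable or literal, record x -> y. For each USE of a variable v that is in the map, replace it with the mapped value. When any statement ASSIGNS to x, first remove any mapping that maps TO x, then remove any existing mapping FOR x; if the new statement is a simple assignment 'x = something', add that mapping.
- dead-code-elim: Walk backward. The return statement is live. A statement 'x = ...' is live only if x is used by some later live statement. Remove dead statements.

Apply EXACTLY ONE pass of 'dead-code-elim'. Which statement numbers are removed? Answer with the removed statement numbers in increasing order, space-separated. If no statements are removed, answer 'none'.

Answer: 1 2 3 4 5

Derivation:
Backward liveness scan:
Stmt 1 'z = 2': DEAD (z not in live set [])
Stmt 2 'y = 6 * 6': DEAD (y not in live set [])
Stmt 3 't = 2 - y': DEAD (t not in live set [])
Stmt 4 'c = z * 3': DEAD (c not in live set [])
Stmt 5 'u = 3': DEAD (u not in live set [])
Stmt 6 'a = 6': KEEP (a is live); live-in = []
Stmt 7 'return a': KEEP (return); live-in = ['a']
Removed statement numbers: [1, 2, 3, 4, 5]
Surviving IR:
  a = 6
  return a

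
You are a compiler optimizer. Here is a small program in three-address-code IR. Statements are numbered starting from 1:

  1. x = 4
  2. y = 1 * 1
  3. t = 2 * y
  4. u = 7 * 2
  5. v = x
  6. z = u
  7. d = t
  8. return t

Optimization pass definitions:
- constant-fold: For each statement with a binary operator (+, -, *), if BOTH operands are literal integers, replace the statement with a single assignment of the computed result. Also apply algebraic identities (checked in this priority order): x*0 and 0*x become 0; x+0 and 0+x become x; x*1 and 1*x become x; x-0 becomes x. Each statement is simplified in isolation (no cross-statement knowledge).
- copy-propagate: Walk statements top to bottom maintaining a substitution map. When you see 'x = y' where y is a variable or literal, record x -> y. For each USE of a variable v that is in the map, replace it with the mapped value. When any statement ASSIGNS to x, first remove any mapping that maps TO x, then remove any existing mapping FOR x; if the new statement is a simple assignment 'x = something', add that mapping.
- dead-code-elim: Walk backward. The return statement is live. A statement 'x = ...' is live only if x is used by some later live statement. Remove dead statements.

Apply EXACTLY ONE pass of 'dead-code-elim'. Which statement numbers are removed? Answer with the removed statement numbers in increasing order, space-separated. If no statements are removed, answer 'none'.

Backward liveness scan:
Stmt 1 'x = 4': DEAD (x not in live set [])
Stmt 2 'y = 1 * 1': KEEP (y is live); live-in = []
Stmt 3 't = 2 * y': KEEP (t is live); live-in = ['y']
Stmt 4 'u = 7 * 2': DEAD (u not in live set ['t'])
Stmt 5 'v = x': DEAD (v not in live set ['t'])
Stmt 6 'z = u': DEAD (z not in live set ['t'])
Stmt 7 'd = t': DEAD (d not in live set ['t'])
Stmt 8 'return t': KEEP (return); live-in = ['t']
Removed statement numbers: [1, 4, 5, 6, 7]
Surviving IR:
  y = 1 * 1
  t = 2 * y
  return t

Answer: 1 4 5 6 7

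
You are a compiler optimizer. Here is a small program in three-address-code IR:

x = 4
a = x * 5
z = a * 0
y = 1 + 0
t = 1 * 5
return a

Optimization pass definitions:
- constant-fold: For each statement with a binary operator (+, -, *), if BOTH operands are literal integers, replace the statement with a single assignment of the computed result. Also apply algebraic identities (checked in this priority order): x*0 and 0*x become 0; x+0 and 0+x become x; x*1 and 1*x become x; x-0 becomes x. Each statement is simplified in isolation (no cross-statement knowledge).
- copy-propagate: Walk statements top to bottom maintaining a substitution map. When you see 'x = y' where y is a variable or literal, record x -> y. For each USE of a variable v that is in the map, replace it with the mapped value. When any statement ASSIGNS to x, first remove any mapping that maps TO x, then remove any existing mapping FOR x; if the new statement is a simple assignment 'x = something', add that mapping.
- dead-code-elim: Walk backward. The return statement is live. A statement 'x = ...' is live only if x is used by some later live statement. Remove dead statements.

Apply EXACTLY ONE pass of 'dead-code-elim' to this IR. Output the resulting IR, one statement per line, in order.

Applying dead-code-elim statement-by-statement:
  [6] return a  -> KEEP (return); live=['a']
  [5] t = 1 * 5  -> DEAD (t not live)
  [4] y = 1 + 0  -> DEAD (y not live)
  [3] z = a * 0  -> DEAD (z not live)
  [2] a = x * 5  -> KEEP; live=['x']
  [1] x = 4  -> KEEP; live=[]
Result (3 stmts):
  x = 4
  a = x * 5
  return a

Answer: x = 4
a = x * 5
return a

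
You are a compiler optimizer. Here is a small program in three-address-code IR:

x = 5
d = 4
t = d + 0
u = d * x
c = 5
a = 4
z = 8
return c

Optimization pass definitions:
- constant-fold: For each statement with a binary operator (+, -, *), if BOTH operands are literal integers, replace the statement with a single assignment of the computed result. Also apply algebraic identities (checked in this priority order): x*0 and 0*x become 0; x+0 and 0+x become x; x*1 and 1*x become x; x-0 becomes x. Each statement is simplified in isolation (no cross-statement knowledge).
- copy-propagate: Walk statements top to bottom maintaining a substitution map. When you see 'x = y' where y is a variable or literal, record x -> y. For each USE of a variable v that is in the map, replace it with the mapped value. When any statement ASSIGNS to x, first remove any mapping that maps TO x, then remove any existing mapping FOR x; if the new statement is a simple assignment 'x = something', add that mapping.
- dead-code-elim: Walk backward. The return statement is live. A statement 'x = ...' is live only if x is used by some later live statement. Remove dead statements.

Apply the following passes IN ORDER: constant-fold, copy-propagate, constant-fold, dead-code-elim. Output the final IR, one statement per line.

Initial IR:
  x = 5
  d = 4
  t = d + 0
  u = d * x
  c = 5
  a = 4
  z = 8
  return c
After constant-fold (8 stmts):
  x = 5
  d = 4
  t = d
  u = d * x
  c = 5
  a = 4
  z = 8
  return c
After copy-propagate (8 stmts):
  x = 5
  d = 4
  t = 4
  u = 4 * 5
  c = 5
  a = 4
  z = 8
  return 5
After constant-fold (8 stmts):
  x = 5
  d = 4
  t = 4
  u = 20
  c = 5
  a = 4
  z = 8
  return 5
After dead-code-elim (1 stmts):
  return 5

Answer: return 5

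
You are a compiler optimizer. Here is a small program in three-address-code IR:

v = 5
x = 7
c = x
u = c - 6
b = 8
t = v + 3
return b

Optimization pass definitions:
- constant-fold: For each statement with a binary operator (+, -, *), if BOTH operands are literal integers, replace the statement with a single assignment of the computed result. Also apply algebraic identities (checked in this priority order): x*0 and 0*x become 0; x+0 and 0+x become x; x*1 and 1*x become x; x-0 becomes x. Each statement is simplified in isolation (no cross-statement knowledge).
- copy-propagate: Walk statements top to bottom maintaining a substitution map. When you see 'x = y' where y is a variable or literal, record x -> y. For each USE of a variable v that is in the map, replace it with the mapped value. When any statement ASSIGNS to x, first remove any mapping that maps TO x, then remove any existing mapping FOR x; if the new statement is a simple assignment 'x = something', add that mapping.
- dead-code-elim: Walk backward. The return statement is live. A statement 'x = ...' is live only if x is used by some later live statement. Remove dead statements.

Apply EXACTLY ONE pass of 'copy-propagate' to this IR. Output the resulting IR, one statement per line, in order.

Applying copy-propagate statement-by-statement:
  [1] v = 5  (unchanged)
  [2] x = 7  (unchanged)
  [3] c = x  -> c = 7
  [4] u = c - 6  -> u = 7 - 6
  [5] b = 8  (unchanged)
  [6] t = v + 3  -> t = 5 + 3
  [7] return b  -> return 8
Result (7 stmts):
  v = 5
  x = 7
  c = 7
  u = 7 - 6
  b = 8
  t = 5 + 3
  return 8

Answer: v = 5
x = 7
c = 7
u = 7 - 6
b = 8
t = 5 + 3
return 8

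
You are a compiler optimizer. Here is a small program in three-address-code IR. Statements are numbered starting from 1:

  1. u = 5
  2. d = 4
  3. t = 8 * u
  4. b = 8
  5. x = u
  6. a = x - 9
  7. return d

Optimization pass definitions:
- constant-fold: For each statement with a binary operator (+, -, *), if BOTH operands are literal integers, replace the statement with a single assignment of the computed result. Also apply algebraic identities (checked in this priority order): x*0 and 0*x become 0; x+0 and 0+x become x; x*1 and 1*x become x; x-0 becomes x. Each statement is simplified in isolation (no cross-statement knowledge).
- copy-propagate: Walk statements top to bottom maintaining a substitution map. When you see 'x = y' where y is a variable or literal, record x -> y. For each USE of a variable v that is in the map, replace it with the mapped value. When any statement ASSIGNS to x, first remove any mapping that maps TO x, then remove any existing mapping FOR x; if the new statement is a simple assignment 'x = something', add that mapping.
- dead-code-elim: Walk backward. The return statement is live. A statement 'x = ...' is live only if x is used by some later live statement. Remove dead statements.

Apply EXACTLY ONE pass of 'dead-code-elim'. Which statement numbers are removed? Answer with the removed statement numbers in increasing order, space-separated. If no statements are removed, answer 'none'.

Backward liveness scan:
Stmt 1 'u = 5': DEAD (u not in live set [])
Stmt 2 'd = 4': KEEP (d is live); live-in = []
Stmt 3 't = 8 * u': DEAD (t not in live set ['d'])
Stmt 4 'b = 8': DEAD (b not in live set ['d'])
Stmt 5 'x = u': DEAD (x not in live set ['d'])
Stmt 6 'a = x - 9': DEAD (a not in live set ['d'])
Stmt 7 'return d': KEEP (return); live-in = ['d']
Removed statement numbers: [1, 3, 4, 5, 6]
Surviving IR:
  d = 4
  return d

Answer: 1 3 4 5 6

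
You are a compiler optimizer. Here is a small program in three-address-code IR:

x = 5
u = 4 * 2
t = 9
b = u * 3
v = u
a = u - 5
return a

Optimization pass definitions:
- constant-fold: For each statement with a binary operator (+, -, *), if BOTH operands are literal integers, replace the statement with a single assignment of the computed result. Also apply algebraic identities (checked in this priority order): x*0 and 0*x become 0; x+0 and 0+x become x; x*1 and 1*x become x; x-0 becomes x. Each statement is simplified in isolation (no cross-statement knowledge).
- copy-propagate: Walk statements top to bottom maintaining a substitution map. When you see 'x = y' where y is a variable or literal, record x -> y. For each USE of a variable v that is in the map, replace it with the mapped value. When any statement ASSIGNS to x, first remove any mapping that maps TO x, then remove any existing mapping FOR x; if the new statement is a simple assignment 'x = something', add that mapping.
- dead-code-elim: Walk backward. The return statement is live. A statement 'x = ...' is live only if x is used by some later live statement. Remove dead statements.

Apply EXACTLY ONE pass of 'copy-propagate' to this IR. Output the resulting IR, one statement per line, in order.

Applying copy-propagate statement-by-statement:
  [1] x = 5  (unchanged)
  [2] u = 4 * 2  (unchanged)
  [3] t = 9  (unchanged)
  [4] b = u * 3  (unchanged)
  [5] v = u  (unchanged)
  [6] a = u - 5  (unchanged)
  [7] return a  (unchanged)
Result (7 stmts):
  x = 5
  u = 4 * 2
  t = 9
  b = u * 3
  v = u
  a = u - 5
  return a

Answer: x = 5
u = 4 * 2
t = 9
b = u * 3
v = u
a = u - 5
return a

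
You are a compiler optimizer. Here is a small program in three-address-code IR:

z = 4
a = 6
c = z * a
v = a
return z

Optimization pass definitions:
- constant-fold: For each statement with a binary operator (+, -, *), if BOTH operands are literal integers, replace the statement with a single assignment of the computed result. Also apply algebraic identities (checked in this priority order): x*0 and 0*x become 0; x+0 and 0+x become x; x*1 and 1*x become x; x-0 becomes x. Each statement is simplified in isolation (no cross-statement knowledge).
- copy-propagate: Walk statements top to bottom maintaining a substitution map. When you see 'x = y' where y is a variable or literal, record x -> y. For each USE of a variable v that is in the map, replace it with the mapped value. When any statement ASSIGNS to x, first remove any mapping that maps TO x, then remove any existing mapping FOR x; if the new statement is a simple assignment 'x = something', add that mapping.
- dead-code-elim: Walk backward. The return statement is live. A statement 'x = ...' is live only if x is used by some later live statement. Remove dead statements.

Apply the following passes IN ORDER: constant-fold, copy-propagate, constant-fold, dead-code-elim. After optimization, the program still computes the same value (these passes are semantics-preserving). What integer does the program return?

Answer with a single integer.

Initial IR:
  z = 4
  a = 6
  c = z * a
  v = a
  return z
After constant-fold (5 stmts):
  z = 4
  a = 6
  c = z * a
  v = a
  return z
After copy-propagate (5 stmts):
  z = 4
  a = 6
  c = 4 * 6
  v = 6
  return 4
After constant-fold (5 stmts):
  z = 4
  a = 6
  c = 24
  v = 6
  return 4
After dead-code-elim (1 stmts):
  return 4
Evaluate:
  z = 4  =>  z = 4
  a = 6  =>  a = 6
  c = z * a  =>  c = 24
  v = a  =>  v = 6
  return z = 4

Answer: 4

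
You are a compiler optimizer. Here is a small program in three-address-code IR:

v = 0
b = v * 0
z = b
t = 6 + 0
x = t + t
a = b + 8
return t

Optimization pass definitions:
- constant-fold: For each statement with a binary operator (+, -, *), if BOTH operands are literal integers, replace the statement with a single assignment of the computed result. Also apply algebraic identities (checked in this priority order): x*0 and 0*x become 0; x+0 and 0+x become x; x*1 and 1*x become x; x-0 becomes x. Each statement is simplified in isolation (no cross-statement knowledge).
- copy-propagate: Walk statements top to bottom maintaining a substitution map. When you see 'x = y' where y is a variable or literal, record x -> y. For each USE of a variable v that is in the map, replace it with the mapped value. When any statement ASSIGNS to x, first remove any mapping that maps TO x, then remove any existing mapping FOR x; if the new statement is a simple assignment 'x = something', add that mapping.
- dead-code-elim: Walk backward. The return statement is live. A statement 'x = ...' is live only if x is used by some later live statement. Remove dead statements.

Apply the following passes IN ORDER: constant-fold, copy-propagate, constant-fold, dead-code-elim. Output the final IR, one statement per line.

Answer: return 6

Derivation:
Initial IR:
  v = 0
  b = v * 0
  z = b
  t = 6 + 0
  x = t + t
  a = b + 8
  return t
After constant-fold (7 stmts):
  v = 0
  b = 0
  z = b
  t = 6
  x = t + t
  a = b + 8
  return t
After copy-propagate (7 stmts):
  v = 0
  b = 0
  z = 0
  t = 6
  x = 6 + 6
  a = 0 + 8
  return 6
After constant-fold (7 stmts):
  v = 0
  b = 0
  z = 0
  t = 6
  x = 12
  a = 8
  return 6
After dead-code-elim (1 stmts):
  return 6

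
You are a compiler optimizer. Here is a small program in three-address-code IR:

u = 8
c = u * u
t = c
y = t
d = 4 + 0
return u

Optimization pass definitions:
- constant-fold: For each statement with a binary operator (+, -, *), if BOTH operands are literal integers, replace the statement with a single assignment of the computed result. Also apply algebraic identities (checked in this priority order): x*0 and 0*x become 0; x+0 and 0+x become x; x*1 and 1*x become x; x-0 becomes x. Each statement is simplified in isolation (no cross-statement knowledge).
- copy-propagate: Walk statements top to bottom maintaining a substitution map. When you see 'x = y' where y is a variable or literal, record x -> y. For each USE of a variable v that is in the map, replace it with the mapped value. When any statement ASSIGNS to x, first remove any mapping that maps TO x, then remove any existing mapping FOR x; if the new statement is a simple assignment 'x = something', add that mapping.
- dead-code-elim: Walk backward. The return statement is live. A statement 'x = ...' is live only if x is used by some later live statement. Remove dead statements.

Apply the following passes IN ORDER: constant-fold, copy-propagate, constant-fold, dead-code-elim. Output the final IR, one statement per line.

Initial IR:
  u = 8
  c = u * u
  t = c
  y = t
  d = 4 + 0
  return u
After constant-fold (6 stmts):
  u = 8
  c = u * u
  t = c
  y = t
  d = 4
  return u
After copy-propagate (6 stmts):
  u = 8
  c = 8 * 8
  t = c
  y = c
  d = 4
  return 8
After constant-fold (6 stmts):
  u = 8
  c = 64
  t = c
  y = c
  d = 4
  return 8
After dead-code-elim (1 stmts):
  return 8

Answer: return 8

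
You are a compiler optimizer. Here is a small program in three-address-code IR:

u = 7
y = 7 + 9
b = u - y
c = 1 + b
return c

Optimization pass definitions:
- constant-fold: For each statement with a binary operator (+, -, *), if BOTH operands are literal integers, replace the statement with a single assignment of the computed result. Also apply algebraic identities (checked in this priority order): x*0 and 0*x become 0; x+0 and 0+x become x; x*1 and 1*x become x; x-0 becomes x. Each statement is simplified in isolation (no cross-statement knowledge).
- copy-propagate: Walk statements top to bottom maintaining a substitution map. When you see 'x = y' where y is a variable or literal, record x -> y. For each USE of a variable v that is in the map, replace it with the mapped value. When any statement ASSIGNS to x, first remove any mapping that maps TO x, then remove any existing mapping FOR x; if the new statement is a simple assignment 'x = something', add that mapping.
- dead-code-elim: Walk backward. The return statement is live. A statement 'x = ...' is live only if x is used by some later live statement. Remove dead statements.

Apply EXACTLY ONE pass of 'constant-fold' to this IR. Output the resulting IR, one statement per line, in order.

Answer: u = 7
y = 16
b = u - y
c = 1 + b
return c

Derivation:
Applying constant-fold statement-by-statement:
  [1] u = 7  (unchanged)
  [2] y = 7 + 9  -> y = 16
  [3] b = u - y  (unchanged)
  [4] c = 1 + b  (unchanged)
  [5] return c  (unchanged)
Result (5 stmts):
  u = 7
  y = 16
  b = u - y
  c = 1 + b
  return c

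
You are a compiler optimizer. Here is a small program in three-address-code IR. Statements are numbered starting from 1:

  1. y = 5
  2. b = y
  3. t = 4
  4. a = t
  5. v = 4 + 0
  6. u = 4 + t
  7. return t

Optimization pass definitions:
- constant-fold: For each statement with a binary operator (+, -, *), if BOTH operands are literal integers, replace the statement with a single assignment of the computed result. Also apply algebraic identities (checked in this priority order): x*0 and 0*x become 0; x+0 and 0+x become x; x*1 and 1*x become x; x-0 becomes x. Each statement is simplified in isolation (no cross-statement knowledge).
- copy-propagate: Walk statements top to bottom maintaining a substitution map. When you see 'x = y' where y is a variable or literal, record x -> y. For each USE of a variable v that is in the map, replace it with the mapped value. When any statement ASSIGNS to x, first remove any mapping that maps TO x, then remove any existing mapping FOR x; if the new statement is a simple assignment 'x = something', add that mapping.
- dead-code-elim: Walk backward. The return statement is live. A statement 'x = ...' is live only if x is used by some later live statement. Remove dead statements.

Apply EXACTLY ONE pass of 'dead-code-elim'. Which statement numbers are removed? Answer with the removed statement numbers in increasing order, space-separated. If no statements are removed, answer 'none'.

Backward liveness scan:
Stmt 1 'y = 5': DEAD (y not in live set [])
Stmt 2 'b = y': DEAD (b not in live set [])
Stmt 3 't = 4': KEEP (t is live); live-in = []
Stmt 4 'a = t': DEAD (a not in live set ['t'])
Stmt 5 'v = 4 + 0': DEAD (v not in live set ['t'])
Stmt 6 'u = 4 + t': DEAD (u not in live set ['t'])
Stmt 7 'return t': KEEP (return); live-in = ['t']
Removed statement numbers: [1, 2, 4, 5, 6]
Surviving IR:
  t = 4
  return t

Answer: 1 2 4 5 6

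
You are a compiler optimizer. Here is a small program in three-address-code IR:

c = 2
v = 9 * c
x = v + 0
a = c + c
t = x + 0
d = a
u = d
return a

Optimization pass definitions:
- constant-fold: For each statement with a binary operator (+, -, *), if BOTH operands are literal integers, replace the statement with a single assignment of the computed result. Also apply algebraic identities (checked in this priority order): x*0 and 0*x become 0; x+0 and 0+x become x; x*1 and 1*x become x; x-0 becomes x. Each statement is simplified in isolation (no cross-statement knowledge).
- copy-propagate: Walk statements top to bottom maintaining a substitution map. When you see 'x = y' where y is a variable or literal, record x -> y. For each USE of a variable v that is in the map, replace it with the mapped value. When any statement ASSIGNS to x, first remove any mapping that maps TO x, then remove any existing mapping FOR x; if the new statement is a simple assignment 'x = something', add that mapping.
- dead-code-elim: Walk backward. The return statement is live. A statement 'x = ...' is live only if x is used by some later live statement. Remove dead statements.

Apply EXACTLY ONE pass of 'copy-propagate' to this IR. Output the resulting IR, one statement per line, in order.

Applying copy-propagate statement-by-statement:
  [1] c = 2  (unchanged)
  [2] v = 9 * c  -> v = 9 * 2
  [3] x = v + 0  (unchanged)
  [4] a = c + c  -> a = 2 + 2
  [5] t = x + 0  (unchanged)
  [6] d = a  (unchanged)
  [7] u = d  -> u = a
  [8] return a  (unchanged)
Result (8 stmts):
  c = 2
  v = 9 * 2
  x = v + 0
  a = 2 + 2
  t = x + 0
  d = a
  u = a
  return a

Answer: c = 2
v = 9 * 2
x = v + 0
a = 2 + 2
t = x + 0
d = a
u = a
return a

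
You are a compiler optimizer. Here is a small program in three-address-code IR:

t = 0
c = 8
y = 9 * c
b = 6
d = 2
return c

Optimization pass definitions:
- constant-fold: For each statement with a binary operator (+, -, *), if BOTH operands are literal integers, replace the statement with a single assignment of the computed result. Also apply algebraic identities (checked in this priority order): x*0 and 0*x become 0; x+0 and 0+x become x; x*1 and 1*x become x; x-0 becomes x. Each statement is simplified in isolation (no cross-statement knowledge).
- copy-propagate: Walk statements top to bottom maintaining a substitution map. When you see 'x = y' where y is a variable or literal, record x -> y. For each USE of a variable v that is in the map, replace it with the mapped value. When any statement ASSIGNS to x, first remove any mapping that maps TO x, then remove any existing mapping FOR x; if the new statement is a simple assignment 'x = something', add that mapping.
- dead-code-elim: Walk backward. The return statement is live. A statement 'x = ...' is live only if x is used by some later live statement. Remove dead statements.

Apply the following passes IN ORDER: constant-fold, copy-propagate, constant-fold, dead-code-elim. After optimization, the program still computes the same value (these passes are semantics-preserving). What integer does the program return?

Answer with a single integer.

Answer: 8

Derivation:
Initial IR:
  t = 0
  c = 8
  y = 9 * c
  b = 6
  d = 2
  return c
After constant-fold (6 stmts):
  t = 0
  c = 8
  y = 9 * c
  b = 6
  d = 2
  return c
After copy-propagate (6 stmts):
  t = 0
  c = 8
  y = 9 * 8
  b = 6
  d = 2
  return 8
After constant-fold (6 stmts):
  t = 0
  c = 8
  y = 72
  b = 6
  d = 2
  return 8
After dead-code-elim (1 stmts):
  return 8
Evaluate:
  t = 0  =>  t = 0
  c = 8  =>  c = 8
  y = 9 * c  =>  y = 72
  b = 6  =>  b = 6
  d = 2  =>  d = 2
  return c = 8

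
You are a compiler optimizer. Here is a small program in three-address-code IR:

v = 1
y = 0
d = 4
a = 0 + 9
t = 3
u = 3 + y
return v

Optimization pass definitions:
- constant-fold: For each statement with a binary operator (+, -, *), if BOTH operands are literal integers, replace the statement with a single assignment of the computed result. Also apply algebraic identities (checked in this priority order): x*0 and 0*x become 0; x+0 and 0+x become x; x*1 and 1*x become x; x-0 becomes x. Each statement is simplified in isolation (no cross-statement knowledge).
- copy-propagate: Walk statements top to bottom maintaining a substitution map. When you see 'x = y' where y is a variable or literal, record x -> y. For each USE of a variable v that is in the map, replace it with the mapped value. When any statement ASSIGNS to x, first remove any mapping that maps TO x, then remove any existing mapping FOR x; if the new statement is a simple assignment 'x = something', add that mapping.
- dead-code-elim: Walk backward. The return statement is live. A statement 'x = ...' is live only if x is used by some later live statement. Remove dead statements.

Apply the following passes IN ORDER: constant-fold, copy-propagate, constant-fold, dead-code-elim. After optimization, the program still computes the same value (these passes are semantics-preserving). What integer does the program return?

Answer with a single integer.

Initial IR:
  v = 1
  y = 0
  d = 4
  a = 0 + 9
  t = 3
  u = 3 + y
  return v
After constant-fold (7 stmts):
  v = 1
  y = 0
  d = 4
  a = 9
  t = 3
  u = 3 + y
  return v
After copy-propagate (7 stmts):
  v = 1
  y = 0
  d = 4
  a = 9
  t = 3
  u = 3 + 0
  return 1
After constant-fold (7 stmts):
  v = 1
  y = 0
  d = 4
  a = 9
  t = 3
  u = 3
  return 1
After dead-code-elim (1 stmts):
  return 1
Evaluate:
  v = 1  =>  v = 1
  y = 0  =>  y = 0
  d = 4  =>  d = 4
  a = 0 + 9  =>  a = 9
  t = 3  =>  t = 3
  u = 3 + y  =>  u = 3
  return v = 1

Answer: 1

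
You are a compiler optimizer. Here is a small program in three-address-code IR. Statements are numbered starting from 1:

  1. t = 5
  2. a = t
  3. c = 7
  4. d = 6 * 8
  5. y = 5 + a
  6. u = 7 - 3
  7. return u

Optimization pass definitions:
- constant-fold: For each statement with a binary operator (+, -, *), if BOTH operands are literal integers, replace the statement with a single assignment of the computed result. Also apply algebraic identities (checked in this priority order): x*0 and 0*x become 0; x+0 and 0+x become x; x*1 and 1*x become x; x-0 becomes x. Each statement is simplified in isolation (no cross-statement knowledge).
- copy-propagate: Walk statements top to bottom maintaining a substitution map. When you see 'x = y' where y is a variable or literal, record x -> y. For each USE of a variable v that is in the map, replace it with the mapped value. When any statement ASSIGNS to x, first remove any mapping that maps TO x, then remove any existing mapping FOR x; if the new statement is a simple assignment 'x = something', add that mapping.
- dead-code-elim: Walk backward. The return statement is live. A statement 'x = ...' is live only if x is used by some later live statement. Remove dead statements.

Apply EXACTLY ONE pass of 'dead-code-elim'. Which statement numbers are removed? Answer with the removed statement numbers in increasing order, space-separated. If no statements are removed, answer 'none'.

Answer: 1 2 3 4 5

Derivation:
Backward liveness scan:
Stmt 1 't = 5': DEAD (t not in live set [])
Stmt 2 'a = t': DEAD (a not in live set [])
Stmt 3 'c = 7': DEAD (c not in live set [])
Stmt 4 'd = 6 * 8': DEAD (d not in live set [])
Stmt 5 'y = 5 + a': DEAD (y not in live set [])
Stmt 6 'u = 7 - 3': KEEP (u is live); live-in = []
Stmt 7 'return u': KEEP (return); live-in = ['u']
Removed statement numbers: [1, 2, 3, 4, 5]
Surviving IR:
  u = 7 - 3
  return u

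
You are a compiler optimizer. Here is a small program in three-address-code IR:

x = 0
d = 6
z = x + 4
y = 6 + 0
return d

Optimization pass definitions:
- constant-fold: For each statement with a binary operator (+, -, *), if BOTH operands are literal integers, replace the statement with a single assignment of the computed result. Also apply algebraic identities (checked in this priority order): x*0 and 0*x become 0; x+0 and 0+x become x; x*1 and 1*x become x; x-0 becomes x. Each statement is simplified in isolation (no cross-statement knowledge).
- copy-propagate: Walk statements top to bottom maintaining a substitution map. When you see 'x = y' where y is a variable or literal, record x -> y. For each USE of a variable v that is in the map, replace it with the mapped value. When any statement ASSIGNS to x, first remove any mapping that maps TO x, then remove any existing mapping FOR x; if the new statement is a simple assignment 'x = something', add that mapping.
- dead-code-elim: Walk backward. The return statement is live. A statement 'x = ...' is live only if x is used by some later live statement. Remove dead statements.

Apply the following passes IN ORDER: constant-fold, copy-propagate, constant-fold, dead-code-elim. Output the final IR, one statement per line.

Initial IR:
  x = 0
  d = 6
  z = x + 4
  y = 6 + 0
  return d
After constant-fold (5 stmts):
  x = 0
  d = 6
  z = x + 4
  y = 6
  return d
After copy-propagate (5 stmts):
  x = 0
  d = 6
  z = 0 + 4
  y = 6
  return 6
After constant-fold (5 stmts):
  x = 0
  d = 6
  z = 4
  y = 6
  return 6
After dead-code-elim (1 stmts):
  return 6

Answer: return 6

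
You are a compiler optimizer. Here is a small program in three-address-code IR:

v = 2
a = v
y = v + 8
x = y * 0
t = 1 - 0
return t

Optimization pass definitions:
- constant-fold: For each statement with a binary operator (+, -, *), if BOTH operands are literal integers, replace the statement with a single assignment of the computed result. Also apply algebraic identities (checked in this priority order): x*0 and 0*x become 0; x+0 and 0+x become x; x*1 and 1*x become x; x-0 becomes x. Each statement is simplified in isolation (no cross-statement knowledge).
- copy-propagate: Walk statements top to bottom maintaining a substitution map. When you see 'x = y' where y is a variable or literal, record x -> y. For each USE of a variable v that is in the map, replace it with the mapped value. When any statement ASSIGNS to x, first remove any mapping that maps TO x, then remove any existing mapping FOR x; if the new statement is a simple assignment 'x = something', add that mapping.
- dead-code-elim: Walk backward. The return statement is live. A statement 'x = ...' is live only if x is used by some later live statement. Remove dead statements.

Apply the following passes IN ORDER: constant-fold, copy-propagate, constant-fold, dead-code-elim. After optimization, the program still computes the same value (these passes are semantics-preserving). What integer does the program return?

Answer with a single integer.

Initial IR:
  v = 2
  a = v
  y = v + 8
  x = y * 0
  t = 1 - 0
  return t
After constant-fold (6 stmts):
  v = 2
  a = v
  y = v + 8
  x = 0
  t = 1
  return t
After copy-propagate (6 stmts):
  v = 2
  a = 2
  y = 2 + 8
  x = 0
  t = 1
  return 1
After constant-fold (6 stmts):
  v = 2
  a = 2
  y = 10
  x = 0
  t = 1
  return 1
After dead-code-elim (1 stmts):
  return 1
Evaluate:
  v = 2  =>  v = 2
  a = v  =>  a = 2
  y = v + 8  =>  y = 10
  x = y * 0  =>  x = 0
  t = 1 - 0  =>  t = 1
  return t = 1

Answer: 1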